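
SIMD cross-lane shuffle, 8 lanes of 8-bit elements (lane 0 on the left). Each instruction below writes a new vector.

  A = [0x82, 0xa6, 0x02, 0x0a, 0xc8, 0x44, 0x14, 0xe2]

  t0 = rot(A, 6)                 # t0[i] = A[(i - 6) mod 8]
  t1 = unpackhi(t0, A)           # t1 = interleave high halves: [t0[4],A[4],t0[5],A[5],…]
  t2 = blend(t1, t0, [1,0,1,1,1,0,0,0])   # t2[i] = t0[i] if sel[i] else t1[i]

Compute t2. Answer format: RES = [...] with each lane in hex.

RES = [0x02, 0xc8, 0xc8, 0x44, 0x14, 0x14, 0xa6, 0xe2]

t0 = [0x02, 0x0a, 0xc8, 0x44, 0x14, 0xe2, 0x82, 0xa6]
t1 = [0x14, 0xc8, 0xe2, 0x44, 0x82, 0x14, 0xa6, 0xe2]
t2 = [0x02, 0xc8, 0xc8, 0x44, 0x14, 0x14, 0xa6, 0xe2]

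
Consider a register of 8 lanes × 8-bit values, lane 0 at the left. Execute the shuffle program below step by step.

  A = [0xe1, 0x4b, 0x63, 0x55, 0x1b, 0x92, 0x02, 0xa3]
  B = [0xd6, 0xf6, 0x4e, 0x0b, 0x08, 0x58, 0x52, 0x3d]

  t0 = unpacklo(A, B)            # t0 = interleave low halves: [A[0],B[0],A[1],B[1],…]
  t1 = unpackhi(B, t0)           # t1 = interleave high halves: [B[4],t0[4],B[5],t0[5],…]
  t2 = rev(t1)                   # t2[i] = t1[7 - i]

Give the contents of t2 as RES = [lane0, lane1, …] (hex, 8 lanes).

→ t0 |e1|d6|4b|f6|63|4e|55|0b|
→ t1 |08|63|58|4e|52|55|3d|0b|
→ t2 |0b|3d|55|52|4e|58|63|08|

RES = [ 0x0b  0x3d  0x55  0x52  0x4e  0x58  0x63  0x08 ]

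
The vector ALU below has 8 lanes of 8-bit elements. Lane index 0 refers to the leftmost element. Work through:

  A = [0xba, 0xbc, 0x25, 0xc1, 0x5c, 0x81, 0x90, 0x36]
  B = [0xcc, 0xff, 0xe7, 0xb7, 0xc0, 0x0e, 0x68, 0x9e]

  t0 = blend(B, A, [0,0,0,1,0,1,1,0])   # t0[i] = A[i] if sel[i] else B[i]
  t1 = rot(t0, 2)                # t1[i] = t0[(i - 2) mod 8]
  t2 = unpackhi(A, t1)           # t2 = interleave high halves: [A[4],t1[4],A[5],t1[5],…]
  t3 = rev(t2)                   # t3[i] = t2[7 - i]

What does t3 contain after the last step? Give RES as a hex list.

RES = [0x81, 0x36, 0xc0, 0x90, 0xc1, 0x81, 0xe7, 0x5c]

t0 = [0xcc, 0xff, 0xe7, 0xc1, 0xc0, 0x81, 0x90, 0x9e]
t1 = [0x90, 0x9e, 0xcc, 0xff, 0xe7, 0xc1, 0xc0, 0x81]
t2 = [0x5c, 0xe7, 0x81, 0xc1, 0x90, 0xc0, 0x36, 0x81]
t3 = [0x81, 0x36, 0xc0, 0x90, 0xc1, 0x81, 0xe7, 0x5c]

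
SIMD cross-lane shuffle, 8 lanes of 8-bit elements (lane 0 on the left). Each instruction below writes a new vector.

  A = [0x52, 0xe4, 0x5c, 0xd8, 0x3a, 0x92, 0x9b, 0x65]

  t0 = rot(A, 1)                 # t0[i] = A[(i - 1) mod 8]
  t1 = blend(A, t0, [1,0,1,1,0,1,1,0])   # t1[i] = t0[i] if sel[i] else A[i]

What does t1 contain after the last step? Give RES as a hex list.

RES = [ 0x65  0xe4  0xe4  0x5c  0x3a  0x3a  0x92  0x65 ]

t0 = [0x65, 0x52, 0xe4, 0x5c, 0xd8, 0x3a, 0x92, 0x9b]
t1 = [0x65, 0xe4, 0xe4, 0x5c, 0x3a, 0x3a, 0x92, 0x65]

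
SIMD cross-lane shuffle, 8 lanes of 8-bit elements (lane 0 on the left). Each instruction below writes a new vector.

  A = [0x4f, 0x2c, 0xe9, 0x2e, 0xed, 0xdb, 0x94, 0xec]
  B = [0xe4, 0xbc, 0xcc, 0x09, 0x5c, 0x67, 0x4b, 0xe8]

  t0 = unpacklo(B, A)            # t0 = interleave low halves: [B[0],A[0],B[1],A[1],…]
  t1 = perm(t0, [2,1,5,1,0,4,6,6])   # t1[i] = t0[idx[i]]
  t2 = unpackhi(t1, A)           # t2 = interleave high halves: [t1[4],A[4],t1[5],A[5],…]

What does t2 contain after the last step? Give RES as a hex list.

RES = [0xe4, 0xed, 0xcc, 0xdb, 0x09, 0x94, 0x09, 0xec]

t0 = [0xe4, 0x4f, 0xbc, 0x2c, 0xcc, 0xe9, 0x09, 0x2e]
t1 = [0xbc, 0x4f, 0xe9, 0x4f, 0xe4, 0xcc, 0x09, 0x09]
t2 = [0xe4, 0xed, 0xcc, 0xdb, 0x09, 0x94, 0x09, 0xec]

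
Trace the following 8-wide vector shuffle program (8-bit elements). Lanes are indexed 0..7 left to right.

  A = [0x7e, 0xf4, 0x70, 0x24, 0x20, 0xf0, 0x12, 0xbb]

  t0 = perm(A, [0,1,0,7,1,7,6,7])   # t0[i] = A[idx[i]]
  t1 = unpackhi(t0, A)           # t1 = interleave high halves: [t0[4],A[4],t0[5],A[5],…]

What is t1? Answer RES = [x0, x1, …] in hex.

→ t0 |7e|f4|7e|bb|f4|bb|12|bb|
→ t1 |f4|20|bb|f0|12|12|bb|bb|

RES = [ 0xf4  0x20  0xbb  0xf0  0x12  0x12  0xbb  0xbb ]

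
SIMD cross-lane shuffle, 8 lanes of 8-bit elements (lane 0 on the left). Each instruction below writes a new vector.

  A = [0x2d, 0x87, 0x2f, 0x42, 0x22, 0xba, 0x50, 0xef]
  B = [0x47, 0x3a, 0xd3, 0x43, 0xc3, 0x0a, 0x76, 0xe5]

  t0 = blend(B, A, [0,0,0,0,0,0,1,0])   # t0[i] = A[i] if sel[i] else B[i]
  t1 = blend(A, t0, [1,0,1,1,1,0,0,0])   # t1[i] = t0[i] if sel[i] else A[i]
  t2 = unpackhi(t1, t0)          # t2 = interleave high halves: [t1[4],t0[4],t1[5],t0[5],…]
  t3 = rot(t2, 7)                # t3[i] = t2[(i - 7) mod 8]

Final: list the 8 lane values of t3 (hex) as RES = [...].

RES = [ 0xc3  0xba  0x0a  0x50  0x50  0xef  0xe5  0xc3 ]

  t0: 47 3a d3 43 c3 0a 50 e5
  t1: 47 87 d3 43 c3 ba 50 ef
  t2: c3 c3 ba 0a 50 50 ef e5
  t3: c3 ba 0a 50 50 ef e5 c3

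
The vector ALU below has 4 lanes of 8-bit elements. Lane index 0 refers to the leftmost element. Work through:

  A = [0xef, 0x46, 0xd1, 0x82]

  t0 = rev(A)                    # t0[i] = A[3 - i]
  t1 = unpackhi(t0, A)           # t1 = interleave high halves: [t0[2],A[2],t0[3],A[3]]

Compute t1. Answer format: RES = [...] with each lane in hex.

→ t0 |82|d1|46|ef|
→ t1 |46|d1|ef|82|

RES = [0x46, 0xd1, 0xef, 0x82]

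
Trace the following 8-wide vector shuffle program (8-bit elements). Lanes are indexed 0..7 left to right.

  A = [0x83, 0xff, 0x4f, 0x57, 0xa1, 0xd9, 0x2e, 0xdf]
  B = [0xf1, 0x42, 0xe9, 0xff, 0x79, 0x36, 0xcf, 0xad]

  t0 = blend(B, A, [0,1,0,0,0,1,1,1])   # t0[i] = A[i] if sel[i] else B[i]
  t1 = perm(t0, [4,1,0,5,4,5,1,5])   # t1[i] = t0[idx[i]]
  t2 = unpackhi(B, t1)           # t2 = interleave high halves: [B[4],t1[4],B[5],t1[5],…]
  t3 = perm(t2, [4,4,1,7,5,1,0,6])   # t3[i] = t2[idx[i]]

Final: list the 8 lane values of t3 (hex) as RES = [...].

→ t0 |f1|ff|e9|ff|79|d9|2e|df|
→ t1 |79|ff|f1|d9|79|d9|ff|d9|
→ t2 |79|79|36|d9|cf|ff|ad|d9|
→ t3 |cf|cf|79|d9|ff|79|79|ad|

RES = [ 0xcf  0xcf  0x79  0xd9  0xff  0x79  0x79  0xad ]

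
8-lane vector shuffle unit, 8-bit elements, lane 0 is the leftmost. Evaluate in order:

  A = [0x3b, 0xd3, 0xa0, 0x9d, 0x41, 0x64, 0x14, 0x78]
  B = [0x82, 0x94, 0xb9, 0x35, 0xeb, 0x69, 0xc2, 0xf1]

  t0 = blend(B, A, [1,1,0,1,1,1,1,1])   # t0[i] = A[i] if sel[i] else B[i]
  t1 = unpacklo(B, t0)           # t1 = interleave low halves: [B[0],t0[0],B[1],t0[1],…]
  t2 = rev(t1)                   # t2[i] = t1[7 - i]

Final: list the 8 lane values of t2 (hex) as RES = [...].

RES = [0x9d, 0x35, 0xb9, 0xb9, 0xd3, 0x94, 0x3b, 0x82]

t0 = [0x3b, 0xd3, 0xb9, 0x9d, 0x41, 0x64, 0x14, 0x78]
t1 = [0x82, 0x3b, 0x94, 0xd3, 0xb9, 0xb9, 0x35, 0x9d]
t2 = [0x9d, 0x35, 0xb9, 0xb9, 0xd3, 0x94, 0x3b, 0x82]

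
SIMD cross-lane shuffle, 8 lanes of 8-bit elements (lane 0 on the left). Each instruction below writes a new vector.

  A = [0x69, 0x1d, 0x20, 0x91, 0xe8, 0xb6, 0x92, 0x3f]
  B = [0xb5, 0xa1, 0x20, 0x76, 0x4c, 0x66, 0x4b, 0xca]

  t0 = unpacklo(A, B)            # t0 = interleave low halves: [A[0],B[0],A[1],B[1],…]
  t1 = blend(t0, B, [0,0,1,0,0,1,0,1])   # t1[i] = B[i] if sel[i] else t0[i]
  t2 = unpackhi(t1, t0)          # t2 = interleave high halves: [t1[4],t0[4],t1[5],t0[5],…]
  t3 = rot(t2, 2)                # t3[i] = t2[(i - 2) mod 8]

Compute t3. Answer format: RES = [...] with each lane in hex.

RES = [0xca, 0x76, 0x20, 0x20, 0x66, 0x20, 0x91, 0x91]

  t0: 69 b5 1d a1 20 20 91 76
  t1: 69 b5 20 a1 20 66 91 ca
  t2: 20 20 66 20 91 91 ca 76
  t3: ca 76 20 20 66 20 91 91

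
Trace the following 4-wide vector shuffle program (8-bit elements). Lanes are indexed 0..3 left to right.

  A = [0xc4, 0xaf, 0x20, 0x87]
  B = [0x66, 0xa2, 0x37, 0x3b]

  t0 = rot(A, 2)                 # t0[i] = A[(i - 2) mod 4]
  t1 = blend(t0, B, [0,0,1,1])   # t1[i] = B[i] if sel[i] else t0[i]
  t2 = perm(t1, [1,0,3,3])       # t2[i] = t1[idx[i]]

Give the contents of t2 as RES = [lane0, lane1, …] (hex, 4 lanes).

RES = [0x87, 0x20, 0x3b, 0x3b]

→ t0 |20|87|c4|af|
→ t1 |20|87|37|3b|
→ t2 |87|20|3b|3b|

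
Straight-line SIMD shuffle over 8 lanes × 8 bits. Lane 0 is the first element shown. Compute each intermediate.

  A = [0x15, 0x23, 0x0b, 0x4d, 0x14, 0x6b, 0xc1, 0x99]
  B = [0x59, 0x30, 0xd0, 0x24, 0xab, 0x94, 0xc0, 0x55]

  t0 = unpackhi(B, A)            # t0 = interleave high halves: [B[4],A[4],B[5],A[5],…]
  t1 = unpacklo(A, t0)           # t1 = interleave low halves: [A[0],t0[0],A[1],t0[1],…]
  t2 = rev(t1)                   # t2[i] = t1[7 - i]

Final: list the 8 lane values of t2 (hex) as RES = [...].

RES = [0x6b, 0x4d, 0x94, 0x0b, 0x14, 0x23, 0xab, 0x15]

  t0: ab 14 94 6b c0 c1 55 99
  t1: 15 ab 23 14 0b 94 4d 6b
  t2: 6b 4d 94 0b 14 23 ab 15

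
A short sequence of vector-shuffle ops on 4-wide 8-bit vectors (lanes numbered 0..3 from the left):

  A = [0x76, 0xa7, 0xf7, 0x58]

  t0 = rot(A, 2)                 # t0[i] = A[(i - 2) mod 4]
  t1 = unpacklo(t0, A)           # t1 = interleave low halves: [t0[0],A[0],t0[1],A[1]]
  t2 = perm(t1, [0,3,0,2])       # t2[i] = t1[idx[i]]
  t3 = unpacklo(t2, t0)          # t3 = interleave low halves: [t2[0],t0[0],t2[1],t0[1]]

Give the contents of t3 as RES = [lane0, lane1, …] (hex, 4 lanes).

t0 = [0xf7, 0x58, 0x76, 0xa7]
t1 = [0xf7, 0x76, 0x58, 0xa7]
t2 = [0xf7, 0xa7, 0xf7, 0x58]
t3 = [0xf7, 0xf7, 0xa7, 0x58]

RES = [0xf7, 0xf7, 0xa7, 0x58]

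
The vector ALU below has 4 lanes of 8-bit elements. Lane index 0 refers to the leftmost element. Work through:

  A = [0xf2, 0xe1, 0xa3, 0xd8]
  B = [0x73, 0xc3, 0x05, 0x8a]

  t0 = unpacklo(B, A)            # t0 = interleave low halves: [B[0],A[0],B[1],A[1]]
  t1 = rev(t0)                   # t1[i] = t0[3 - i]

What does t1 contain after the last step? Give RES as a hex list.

RES = [ 0xe1  0xc3  0xf2  0x73 ]

  t0: 73 f2 c3 e1
  t1: e1 c3 f2 73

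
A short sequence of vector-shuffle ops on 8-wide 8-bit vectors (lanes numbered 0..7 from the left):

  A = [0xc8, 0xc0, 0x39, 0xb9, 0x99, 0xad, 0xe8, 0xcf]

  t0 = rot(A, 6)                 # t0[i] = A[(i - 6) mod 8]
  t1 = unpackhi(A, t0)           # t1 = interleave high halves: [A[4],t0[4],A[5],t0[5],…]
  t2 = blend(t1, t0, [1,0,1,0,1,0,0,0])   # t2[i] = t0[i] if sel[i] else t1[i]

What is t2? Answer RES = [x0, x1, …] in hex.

RES = [0x39, 0xe8, 0x99, 0xcf, 0xe8, 0xc8, 0xcf, 0xc0]

→ t0 |39|b9|99|ad|e8|cf|c8|c0|
→ t1 |99|e8|ad|cf|e8|c8|cf|c0|
→ t2 |39|e8|99|cf|e8|c8|cf|c0|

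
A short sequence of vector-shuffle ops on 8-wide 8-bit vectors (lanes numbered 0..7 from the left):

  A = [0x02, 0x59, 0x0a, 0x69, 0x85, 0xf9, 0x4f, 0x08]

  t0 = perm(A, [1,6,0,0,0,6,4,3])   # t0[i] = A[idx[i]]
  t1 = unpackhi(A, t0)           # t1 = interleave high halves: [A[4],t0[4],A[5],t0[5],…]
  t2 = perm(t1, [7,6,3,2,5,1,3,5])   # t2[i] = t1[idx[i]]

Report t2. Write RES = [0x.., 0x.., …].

RES = [ 0x69  0x08  0x4f  0xf9  0x85  0x02  0x4f  0x85 ]

→ t0 |59|4f|02|02|02|4f|85|69|
→ t1 |85|02|f9|4f|4f|85|08|69|
→ t2 |69|08|4f|f9|85|02|4f|85|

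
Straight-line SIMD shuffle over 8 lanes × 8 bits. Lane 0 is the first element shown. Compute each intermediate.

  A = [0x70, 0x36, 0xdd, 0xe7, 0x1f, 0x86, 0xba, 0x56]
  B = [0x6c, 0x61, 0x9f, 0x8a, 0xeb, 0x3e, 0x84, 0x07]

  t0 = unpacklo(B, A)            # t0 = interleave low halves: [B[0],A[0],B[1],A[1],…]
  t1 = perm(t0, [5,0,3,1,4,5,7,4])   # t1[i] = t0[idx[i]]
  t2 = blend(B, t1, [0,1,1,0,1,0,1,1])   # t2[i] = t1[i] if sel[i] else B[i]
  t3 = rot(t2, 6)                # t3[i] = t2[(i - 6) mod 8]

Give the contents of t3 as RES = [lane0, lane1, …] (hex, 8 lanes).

  t0: 6c 70 61 36 9f dd 8a e7
  t1: dd 6c 36 70 9f dd e7 9f
  t2: 6c 6c 36 8a 9f 3e e7 9f
  t3: 36 8a 9f 3e e7 9f 6c 6c

RES = [0x36, 0x8a, 0x9f, 0x3e, 0xe7, 0x9f, 0x6c, 0x6c]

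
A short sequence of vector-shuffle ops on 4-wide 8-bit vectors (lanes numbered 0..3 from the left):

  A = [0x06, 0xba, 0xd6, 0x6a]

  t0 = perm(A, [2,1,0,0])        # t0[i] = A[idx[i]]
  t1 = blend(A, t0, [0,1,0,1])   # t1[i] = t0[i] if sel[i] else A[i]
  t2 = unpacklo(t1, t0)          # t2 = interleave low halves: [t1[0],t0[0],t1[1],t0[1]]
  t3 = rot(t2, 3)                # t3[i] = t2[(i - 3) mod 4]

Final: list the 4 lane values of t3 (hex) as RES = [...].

  t0: d6 ba 06 06
  t1: 06 ba d6 06
  t2: 06 d6 ba ba
  t3: d6 ba ba 06

RES = [0xd6, 0xba, 0xba, 0x06]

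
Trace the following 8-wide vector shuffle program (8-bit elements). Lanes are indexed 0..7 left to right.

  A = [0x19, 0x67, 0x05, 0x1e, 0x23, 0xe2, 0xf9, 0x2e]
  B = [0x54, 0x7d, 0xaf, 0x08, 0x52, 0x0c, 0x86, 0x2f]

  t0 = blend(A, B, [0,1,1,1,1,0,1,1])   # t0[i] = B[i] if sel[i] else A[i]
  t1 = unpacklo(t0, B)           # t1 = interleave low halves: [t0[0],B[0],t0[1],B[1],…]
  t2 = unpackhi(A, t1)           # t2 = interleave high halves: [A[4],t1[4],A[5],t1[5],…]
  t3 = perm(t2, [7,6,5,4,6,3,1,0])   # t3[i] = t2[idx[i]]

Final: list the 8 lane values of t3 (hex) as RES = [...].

t0 = [0x19, 0x7d, 0xaf, 0x08, 0x52, 0xe2, 0x86, 0x2f]
t1 = [0x19, 0x54, 0x7d, 0x7d, 0xaf, 0xaf, 0x08, 0x08]
t2 = [0x23, 0xaf, 0xe2, 0xaf, 0xf9, 0x08, 0x2e, 0x08]
t3 = [0x08, 0x2e, 0x08, 0xf9, 0x2e, 0xaf, 0xaf, 0x23]

RES = [ 0x08  0x2e  0x08  0xf9  0x2e  0xaf  0xaf  0x23 ]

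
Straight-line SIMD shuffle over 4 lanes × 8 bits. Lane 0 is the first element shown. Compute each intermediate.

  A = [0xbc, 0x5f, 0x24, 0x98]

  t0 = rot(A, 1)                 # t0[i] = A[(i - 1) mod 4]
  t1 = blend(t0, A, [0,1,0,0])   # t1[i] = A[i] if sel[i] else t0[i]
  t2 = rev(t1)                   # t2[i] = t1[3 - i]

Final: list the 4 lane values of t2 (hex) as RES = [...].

RES = [ 0x24  0x5f  0x5f  0x98 ]

  t0: 98 bc 5f 24
  t1: 98 5f 5f 24
  t2: 24 5f 5f 98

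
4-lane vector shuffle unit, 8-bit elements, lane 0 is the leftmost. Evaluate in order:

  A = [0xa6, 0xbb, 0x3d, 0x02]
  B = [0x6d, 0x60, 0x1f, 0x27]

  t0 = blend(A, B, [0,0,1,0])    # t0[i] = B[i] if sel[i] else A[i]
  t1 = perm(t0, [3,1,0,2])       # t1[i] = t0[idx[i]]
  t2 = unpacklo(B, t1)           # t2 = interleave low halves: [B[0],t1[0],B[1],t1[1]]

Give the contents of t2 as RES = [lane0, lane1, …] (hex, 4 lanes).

RES = [0x6d, 0x02, 0x60, 0xbb]

  t0: a6 bb 1f 02
  t1: 02 bb a6 1f
  t2: 6d 02 60 bb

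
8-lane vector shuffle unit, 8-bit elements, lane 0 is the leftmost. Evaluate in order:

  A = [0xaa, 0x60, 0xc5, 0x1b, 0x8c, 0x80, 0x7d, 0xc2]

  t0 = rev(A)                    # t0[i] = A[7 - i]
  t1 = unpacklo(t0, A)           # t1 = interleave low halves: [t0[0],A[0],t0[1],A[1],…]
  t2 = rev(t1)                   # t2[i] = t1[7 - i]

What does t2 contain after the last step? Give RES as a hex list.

RES = [0x1b, 0x8c, 0xc5, 0x80, 0x60, 0x7d, 0xaa, 0xc2]

→ t0 |c2|7d|80|8c|1b|c5|60|aa|
→ t1 |c2|aa|7d|60|80|c5|8c|1b|
→ t2 |1b|8c|c5|80|60|7d|aa|c2|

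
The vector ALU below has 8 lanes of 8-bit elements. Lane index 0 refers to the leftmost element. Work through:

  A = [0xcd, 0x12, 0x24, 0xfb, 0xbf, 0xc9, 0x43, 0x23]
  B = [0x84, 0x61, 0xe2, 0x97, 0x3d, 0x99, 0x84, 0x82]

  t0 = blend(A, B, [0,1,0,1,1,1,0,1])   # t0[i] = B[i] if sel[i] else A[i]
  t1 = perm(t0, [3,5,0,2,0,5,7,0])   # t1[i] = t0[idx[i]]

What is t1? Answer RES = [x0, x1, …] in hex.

RES = [0x97, 0x99, 0xcd, 0x24, 0xcd, 0x99, 0x82, 0xcd]

t0 = [0xcd, 0x61, 0x24, 0x97, 0x3d, 0x99, 0x43, 0x82]
t1 = [0x97, 0x99, 0xcd, 0x24, 0xcd, 0x99, 0x82, 0xcd]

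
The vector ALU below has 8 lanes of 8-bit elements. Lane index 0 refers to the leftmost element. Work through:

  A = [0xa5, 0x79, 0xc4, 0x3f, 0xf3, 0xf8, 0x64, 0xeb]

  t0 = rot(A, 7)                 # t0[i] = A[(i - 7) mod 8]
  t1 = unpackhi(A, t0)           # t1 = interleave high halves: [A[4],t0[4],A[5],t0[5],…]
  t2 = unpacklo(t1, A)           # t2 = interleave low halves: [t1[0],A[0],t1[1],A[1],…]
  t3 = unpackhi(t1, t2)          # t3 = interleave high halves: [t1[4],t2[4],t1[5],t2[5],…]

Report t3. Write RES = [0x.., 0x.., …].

t0 = [0x79, 0xc4, 0x3f, 0xf3, 0xf8, 0x64, 0xeb, 0xa5]
t1 = [0xf3, 0xf8, 0xf8, 0x64, 0x64, 0xeb, 0xeb, 0xa5]
t2 = [0xf3, 0xa5, 0xf8, 0x79, 0xf8, 0xc4, 0x64, 0x3f]
t3 = [0x64, 0xf8, 0xeb, 0xc4, 0xeb, 0x64, 0xa5, 0x3f]

RES = [0x64, 0xf8, 0xeb, 0xc4, 0xeb, 0x64, 0xa5, 0x3f]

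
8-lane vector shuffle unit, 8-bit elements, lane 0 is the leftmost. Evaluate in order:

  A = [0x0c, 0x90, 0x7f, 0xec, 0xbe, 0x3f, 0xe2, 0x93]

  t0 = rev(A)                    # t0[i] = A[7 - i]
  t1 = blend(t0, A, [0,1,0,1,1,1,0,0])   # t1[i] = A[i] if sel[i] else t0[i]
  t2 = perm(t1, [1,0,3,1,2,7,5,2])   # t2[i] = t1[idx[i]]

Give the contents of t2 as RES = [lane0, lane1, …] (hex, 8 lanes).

RES = [ 0x90  0x93  0xec  0x90  0x3f  0x0c  0x3f  0x3f ]

→ t0 |93|e2|3f|be|ec|7f|90|0c|
→ t1 |93|90|3f|ec|be|3f|90|0c|
→ t2 |90|93|ec|90|3f|0c|3f|3f|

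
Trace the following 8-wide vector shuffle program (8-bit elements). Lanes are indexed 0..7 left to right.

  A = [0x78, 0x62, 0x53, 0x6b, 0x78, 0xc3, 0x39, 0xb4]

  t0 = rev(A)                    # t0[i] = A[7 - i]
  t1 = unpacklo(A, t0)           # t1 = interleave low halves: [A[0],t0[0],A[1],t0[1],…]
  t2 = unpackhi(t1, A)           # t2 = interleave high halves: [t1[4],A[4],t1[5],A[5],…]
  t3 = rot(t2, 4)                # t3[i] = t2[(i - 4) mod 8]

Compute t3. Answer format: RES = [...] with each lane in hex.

→ t0 |b4|39|c3|78|6b|53|62|78|
→ t1 |78|b4|62|39|53|c3|6b|78|
→ t2 |53|78|c3|c3|6b|39|78|b4|
→ t3 |6b|39|78|b4|53|78|c3|c3|

RES = [0x6b, 0x39, 0x78, 0xb4, 0x53, 0x78, 0xc3, 0xc3]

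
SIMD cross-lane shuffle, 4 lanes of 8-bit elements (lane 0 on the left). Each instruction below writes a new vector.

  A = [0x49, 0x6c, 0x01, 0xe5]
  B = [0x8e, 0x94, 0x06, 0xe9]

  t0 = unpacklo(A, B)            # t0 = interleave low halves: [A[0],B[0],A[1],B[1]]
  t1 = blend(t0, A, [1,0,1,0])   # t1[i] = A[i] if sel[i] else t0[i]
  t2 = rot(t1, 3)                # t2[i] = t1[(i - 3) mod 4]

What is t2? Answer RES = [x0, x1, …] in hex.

  t0: 49 8e 6c 94
  t1: 49 8e 01 94
  t2: 8e 01 94 49

RES = [0x8e, 0x01, 0x94, 0x49]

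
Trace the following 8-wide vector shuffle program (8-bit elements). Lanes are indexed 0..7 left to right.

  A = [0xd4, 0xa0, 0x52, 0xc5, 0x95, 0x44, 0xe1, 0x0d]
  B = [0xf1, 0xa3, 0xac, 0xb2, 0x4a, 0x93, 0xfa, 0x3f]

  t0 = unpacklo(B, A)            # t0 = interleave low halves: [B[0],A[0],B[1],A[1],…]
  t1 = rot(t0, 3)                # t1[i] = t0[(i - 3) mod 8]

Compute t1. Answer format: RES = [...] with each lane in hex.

t0 = [0xf1, 0xd4, 0xa3, 0xa0, 0xac, 0x52, 0xb2, 0xc5]
t1 = [0x52, 0xb2, 0xc5, 0xf1, 0xd4, 0xa3, 0xa0, 0xac]

RES = [ 0x52  0xb2  0xc5  0xf1  0xd4  0xa3  0xa0  0xac ]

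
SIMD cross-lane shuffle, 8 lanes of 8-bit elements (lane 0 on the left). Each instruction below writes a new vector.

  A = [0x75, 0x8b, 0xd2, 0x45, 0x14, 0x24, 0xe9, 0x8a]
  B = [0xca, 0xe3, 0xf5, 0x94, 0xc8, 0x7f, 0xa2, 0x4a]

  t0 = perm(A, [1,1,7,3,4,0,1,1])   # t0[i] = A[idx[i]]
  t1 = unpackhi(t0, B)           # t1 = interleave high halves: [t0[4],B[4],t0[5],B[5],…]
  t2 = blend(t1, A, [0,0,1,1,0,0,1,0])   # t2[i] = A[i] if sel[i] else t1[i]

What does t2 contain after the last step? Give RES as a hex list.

RES = [0x14, 0xc8, 0xd2, 0x45, 0x8b, 0xa2, 0xe9, 0x4a]

t0 = [0x8b, 0x8b, 0x8a, 0x45, 0x14, 0x75, 0x8b, 0x8b]
t1 = [0x14, 0xc8, 0x75, 0x7f, 0x8b, 0xa2, 0x8b, 0x4a]
t2 = [0x14, 0xc8, 0xd2, 0x45, 0x8b, 0xa2, 0xe9, 0x4a]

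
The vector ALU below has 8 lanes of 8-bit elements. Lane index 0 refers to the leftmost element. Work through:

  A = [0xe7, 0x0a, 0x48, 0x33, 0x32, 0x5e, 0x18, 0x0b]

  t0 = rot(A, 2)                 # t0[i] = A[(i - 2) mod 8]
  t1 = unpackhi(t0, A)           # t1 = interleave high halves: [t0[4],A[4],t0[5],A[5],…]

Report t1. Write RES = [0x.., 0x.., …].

  t0: 18 0b e7 0a 48 33 32 5e
  t1: 48 32 33 5e 32 18 5e 0b

RES = [0x48, 0x32, 0x33, 0x5e, 0x32, 0x18, 0x5e, 0x0b]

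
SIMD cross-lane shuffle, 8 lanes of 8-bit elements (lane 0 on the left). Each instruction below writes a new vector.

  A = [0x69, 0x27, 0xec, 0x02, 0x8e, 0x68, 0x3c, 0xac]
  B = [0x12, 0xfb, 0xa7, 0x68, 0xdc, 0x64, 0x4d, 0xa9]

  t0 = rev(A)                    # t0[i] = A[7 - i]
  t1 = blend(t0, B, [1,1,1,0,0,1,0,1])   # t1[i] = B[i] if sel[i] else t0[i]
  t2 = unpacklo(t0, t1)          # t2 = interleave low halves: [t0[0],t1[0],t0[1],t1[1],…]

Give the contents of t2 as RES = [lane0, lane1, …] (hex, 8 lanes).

  t0: ac 3c 68 8e 02 ec 27 69
  t1: 12 fb a7 8e 02 64 27 a9
  t2: ac 12 3c fb 68 a7 8e 8e

RES = [ 0xac  0x12  0x3c  0xfb  0x68  0xa7  0x8e  0x8e ]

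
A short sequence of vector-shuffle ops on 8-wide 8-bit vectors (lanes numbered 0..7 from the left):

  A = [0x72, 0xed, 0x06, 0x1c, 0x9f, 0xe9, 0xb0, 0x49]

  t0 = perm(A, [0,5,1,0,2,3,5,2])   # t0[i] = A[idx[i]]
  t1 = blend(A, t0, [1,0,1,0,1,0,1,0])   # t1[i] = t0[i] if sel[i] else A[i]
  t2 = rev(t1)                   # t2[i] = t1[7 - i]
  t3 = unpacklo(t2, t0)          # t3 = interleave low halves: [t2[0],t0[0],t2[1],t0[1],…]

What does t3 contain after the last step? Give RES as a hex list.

  t0: 72 e9 ed 72 06 1c e9 06
  t1: 72 ed ed 1c 06 e9 e9 49
  t2: 49 e9 e9 06 1c ed ed 72
  t3: 49 72 e9 e9 e9 ed 06 72

RES = [0x49, 0x72, 0xe9, 0xe9, 0xe9, 0xed, 0x06, 0x72]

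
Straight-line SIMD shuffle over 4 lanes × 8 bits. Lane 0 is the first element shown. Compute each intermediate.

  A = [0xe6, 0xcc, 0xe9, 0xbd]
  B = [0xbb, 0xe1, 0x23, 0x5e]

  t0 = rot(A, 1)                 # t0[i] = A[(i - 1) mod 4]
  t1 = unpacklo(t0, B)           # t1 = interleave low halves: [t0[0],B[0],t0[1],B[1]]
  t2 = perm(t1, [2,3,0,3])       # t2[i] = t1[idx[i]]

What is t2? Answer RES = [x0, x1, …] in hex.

→ t0 |bd|e6|cc|e9|
→ t1 |bd|bb|e6|e1|
→ t2 |e6|e1|bd|e1|

RES = [ 0xe6  0xe1  0xbd  0xe1 ]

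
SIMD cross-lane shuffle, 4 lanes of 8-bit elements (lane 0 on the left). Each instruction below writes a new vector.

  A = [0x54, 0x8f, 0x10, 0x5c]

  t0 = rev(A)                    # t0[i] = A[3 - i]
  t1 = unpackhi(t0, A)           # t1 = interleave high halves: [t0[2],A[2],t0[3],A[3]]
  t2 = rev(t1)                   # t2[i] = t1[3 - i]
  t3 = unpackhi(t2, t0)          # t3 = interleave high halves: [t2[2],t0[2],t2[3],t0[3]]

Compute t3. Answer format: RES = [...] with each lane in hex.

RES = [0x10, 0x8f, 0x8f, 0x54]

→ t0 |5c|10|8f|54|
→ t1 |8f|10|54|5c|
→ t2 |5c|54|10|8f|
→ t3 |10|8f|8f|54|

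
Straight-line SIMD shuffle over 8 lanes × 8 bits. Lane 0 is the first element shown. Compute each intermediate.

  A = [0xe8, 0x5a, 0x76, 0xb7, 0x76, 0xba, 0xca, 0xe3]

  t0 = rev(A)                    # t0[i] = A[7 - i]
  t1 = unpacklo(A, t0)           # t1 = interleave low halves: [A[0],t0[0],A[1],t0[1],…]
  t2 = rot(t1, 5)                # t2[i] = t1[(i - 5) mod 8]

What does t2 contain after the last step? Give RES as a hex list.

→ t0 |e3|ca|ba|76|b7|76|5a|e8|
→ t1 |e8|e3|5a|ca|76|ba|b7|76|
→ t2 |ca|76|ba|b7|76|e8|e3|5a|

RES = [ 0xca  0x76  0xba  0xb7  0x76  0xe8  0xe3  0x5a ]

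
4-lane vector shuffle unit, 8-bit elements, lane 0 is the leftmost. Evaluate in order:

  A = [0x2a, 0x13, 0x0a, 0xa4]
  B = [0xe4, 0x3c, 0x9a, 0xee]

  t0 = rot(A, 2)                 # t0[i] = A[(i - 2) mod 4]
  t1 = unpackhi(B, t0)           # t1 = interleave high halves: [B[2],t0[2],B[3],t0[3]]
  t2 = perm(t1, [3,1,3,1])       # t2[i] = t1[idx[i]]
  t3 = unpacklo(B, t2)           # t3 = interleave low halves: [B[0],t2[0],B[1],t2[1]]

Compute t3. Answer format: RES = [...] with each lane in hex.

RES = [ 0xe4  0x13  0x3c  0x2a ]

  t0: 0a a4 2a 13
  t1: 9a 2a ee 13
  t2: 13 2a 13 2a
  t3: e4 13 3c 2a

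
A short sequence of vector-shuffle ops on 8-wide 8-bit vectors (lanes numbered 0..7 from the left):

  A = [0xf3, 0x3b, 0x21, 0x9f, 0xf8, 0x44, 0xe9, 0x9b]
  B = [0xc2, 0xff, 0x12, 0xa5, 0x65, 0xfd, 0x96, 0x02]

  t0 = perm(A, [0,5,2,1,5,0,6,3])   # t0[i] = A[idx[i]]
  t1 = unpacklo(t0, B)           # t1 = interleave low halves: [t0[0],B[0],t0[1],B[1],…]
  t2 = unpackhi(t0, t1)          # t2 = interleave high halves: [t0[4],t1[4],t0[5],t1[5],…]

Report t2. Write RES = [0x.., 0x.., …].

RES = [0x44, 0x21, 0xf3, 0x12, 0xe9, 0x3b, 0x9f, 0xa5]

t0 = [0xf3, 0x44, 0x21, 0x3b, 0x44, 0xf3, 0xe9, 0x9f]
t1 = [0xf3, 0xc2, 0x44, 0xff, 0x21, 0x12, 0x3b, 0xa5]
t2 = [0x44, 0x21, 0xf3, 0x12, 0xe9, 0x3b, 0x9f, 0xa5]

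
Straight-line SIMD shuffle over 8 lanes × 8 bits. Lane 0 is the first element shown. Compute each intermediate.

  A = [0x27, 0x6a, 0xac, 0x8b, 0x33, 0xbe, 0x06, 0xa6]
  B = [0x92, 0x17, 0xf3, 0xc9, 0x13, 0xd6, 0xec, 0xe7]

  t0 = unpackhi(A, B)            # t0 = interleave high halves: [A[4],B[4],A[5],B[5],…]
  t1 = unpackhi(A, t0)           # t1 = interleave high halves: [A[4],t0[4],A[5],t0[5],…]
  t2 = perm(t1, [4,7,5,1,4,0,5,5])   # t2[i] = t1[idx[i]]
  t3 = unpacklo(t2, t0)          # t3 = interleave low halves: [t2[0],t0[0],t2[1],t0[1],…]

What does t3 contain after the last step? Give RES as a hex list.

→ t0 |33|13|be|d6|06|ec|a6|e7|
→ t1 |33|06|be|ec|06|a6|a6|e7|
→ t2 |06|e7|a6|06|06|33|a6|a6|
→ t3 |06|33|e7|13|a6|be|06|d6|

RES = [ 0x06  0x33  0xe7  0x13  0xa6  0xbe  0x06  0xd6 ]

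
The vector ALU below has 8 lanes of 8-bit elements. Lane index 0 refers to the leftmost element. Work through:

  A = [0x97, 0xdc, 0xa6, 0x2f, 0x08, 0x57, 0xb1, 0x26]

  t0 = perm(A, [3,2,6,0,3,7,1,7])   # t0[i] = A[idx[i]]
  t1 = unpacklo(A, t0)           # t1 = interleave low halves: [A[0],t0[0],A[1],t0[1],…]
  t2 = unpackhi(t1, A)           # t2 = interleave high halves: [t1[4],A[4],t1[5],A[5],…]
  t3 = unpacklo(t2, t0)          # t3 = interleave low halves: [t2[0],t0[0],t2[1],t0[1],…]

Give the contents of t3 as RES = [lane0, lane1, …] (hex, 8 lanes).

t0 = [0x2f, 0xa6, 0xb1, 0x97, 0x2f, 0x26, 0xdc, 0x26]
t1 = [0x97, 0x2f, 0xdc, 0xa6, 0xa6, 0xb1, 0x2f, 0x97]
t2 = [0xa6, 0x08, 0xb1, 0x57, 0x2f, 0xb1, 0x97, 0x26]
t3 = [0xa6, 0x2f, 0x08, 0xa6, 0xb1, 0xb1, 0x57, 0x97]

RES = [0xa6, 0x2f, 0x08, 0xa6, 0xb1, 0xb1, 0x57, 0x97]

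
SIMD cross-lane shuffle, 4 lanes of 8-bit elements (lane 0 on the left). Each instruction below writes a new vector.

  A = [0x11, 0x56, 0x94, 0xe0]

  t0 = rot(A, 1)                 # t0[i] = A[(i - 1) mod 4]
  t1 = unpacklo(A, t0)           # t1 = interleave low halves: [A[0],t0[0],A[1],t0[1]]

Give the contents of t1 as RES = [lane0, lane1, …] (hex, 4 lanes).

RES = [0x11, 0xe0, 0x56, 0x11]

→ t0 |e0|11|56|94|
→ t1 |11|e0|56|11|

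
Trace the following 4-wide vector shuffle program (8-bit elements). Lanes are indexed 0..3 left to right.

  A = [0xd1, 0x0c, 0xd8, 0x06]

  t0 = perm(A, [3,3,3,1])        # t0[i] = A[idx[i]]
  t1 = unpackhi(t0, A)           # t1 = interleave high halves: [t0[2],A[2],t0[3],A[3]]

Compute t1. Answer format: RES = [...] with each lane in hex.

RES = [ 0x06  0xd8  0x0c  0x06 ]

t0 = [0x06, 0x06, 0x06, 0x0c]
t1 = [0x06, 0xd8, 0x0c, 0x06]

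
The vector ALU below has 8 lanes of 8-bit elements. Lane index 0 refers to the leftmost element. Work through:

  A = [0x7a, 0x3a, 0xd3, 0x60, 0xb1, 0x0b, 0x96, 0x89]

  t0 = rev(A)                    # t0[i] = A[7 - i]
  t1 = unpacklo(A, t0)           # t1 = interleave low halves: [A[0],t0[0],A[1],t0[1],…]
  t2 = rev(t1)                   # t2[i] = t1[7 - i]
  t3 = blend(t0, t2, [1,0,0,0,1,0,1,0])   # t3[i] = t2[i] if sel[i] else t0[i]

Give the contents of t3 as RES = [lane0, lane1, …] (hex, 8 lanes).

t0 = [0x89, 0x96, 0x0b, 0xb1, 0x60, 0xd3, 0x3a, 0x7a]
t1 = [0x7a, 0x89, 0x3a, 0x96, 0xd3, 0x0b, 0x60, 0xb1]
t2 = [0xb1, 0x60, 0x0b, 0xd3, 0x96, 0x3a, 0x89, 0x7a]
t3 = [0xb1, 0x96, 0x0b, 0xb1, 0x96, 0xd3, 0x89, 0x7a]

RES = [ 0xb1  0x96  0x0b  0xb1  0x96  0xd3  0x89  0x7a ]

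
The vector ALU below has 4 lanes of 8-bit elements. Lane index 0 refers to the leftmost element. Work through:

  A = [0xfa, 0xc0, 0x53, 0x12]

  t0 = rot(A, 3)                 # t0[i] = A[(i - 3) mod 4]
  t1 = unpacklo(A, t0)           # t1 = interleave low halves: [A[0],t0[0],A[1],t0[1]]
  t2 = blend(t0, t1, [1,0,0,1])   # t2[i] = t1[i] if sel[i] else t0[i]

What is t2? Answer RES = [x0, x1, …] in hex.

RES = [0xfa, 0x53, 0x12, 0x53]

→ t0 |c0|53|12|fa|
→ t1 |fa|c0|c0|53|
→ t2 |fa|53|12|53|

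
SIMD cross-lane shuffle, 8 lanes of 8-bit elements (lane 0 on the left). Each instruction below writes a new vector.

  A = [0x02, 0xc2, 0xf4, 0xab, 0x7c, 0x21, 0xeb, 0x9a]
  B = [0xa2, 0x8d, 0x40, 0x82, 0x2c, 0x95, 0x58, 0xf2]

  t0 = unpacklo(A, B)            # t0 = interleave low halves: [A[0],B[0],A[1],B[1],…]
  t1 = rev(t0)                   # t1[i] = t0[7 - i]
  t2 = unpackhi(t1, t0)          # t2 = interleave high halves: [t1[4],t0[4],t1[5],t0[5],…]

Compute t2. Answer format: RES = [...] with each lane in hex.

t0 = [0x02, 0xa2, 0xc2, 0x8d, 0xf4, 0x40, 0xab, 0x82]
t1 = [0x82, 0xab, 0x40, 0xf4, 0x8d, 0xc2, 0xa2, 0x02]
t2 = [0x8d, 0xf4, 0xc2, 0x40, 0xa2, 0xab, 0x02, 0x82]

RES = [0x8d, 0xf4, 0xc2, 0x40, 0xa2, 0xab, 0x02, 0x82]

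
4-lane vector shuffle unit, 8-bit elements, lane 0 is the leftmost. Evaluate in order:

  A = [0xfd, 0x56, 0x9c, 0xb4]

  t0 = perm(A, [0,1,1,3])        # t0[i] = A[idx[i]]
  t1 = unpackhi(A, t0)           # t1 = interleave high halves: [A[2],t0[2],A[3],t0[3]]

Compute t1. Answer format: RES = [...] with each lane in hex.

t0 = [0xfd, 0x56, 0x56, 0xb4]
t1 = [0x9c, 0x56, 0xb4, 0xb4]

RES = [ 0x9c  0x56  0xb4  0xb4 ]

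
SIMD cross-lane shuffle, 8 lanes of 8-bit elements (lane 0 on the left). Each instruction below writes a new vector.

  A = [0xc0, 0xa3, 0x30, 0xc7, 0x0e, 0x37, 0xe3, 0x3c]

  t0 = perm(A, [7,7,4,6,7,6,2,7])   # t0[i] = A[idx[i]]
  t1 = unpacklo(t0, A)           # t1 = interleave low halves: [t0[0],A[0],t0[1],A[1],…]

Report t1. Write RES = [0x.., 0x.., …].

RES = [0x3c, 0xc0, 0x3c, 0xa3, 0x0e, 0x30, 0xe3, 0xc7]

t0 = [0x3c, 0x3c, 0x0e, 0xe3, 0x3c, 0xe3, 0x30, 0x3c]
t1 = [0x3c, 0xc0, 0x3c, 0xa3, 0x0e, 0x30, 0xe3, 0xc7]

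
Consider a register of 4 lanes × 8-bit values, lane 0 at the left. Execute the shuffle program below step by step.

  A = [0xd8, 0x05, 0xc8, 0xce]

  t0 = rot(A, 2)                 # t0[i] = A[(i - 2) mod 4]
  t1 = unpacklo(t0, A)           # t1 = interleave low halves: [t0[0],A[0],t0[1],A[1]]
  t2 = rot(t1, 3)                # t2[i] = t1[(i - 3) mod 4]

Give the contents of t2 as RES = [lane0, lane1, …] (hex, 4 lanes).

t0 = [0xc8, 0xce, 0xd8, 0x05]
t1 = [0xc8, 0xd8, 0xce, 0x05]
t2 = [0xd8, 0xce, 0x05, 0xc8]

RES = [ 0xd8  0xce  0x05  0xc8 ]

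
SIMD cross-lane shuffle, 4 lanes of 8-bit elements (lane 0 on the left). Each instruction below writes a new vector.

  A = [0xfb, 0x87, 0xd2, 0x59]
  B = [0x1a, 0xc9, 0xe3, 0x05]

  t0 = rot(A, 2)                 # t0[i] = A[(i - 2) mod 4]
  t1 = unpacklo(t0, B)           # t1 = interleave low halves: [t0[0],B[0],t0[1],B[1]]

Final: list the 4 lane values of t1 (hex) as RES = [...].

RES = [ 0xd2  0x1a  0x59  0xc9 ]

  t0: d2 59 fb 87
  t1: d2 1a 59 c9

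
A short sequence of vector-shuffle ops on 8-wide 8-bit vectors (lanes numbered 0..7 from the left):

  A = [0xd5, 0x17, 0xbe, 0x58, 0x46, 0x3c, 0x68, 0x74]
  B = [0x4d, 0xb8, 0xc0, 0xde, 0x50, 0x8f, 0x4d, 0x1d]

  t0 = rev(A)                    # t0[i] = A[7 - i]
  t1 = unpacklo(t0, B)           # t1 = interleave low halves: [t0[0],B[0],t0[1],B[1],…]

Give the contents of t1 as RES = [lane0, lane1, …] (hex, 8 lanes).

  t0: 74 68 3c 46 58 be 17 d5
  t1: 74 4d 68 b8 3c c0 46 de

RES = [0x74, 0x4d, 0x68, 0xb8, 0x3c, 0xc0, 0x46, 0xde]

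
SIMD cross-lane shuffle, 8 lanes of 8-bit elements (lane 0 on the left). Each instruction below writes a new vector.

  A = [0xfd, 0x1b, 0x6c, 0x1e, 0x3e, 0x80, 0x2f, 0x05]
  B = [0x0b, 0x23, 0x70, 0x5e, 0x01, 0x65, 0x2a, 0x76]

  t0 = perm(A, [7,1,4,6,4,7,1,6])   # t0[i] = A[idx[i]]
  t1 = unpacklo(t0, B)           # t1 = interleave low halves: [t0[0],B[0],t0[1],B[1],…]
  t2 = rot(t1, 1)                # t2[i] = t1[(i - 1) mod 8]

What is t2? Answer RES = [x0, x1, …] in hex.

t0 = [0x05, 0x1b, 0x3e, 0x2f, 0x3e, 0x05, 0x1b, 0x2f]
t1 = [0x05, 0x0b, 0x1b, 0x23, 0x3e, 0x70, 0x2f, 0x5e]
t2 = [0x5e, 0x05, 0x0b, 0x1b, 0x23, 0x3e, 0x70, 0x2f]

RES = [ 0x5e  0x05  0x0b  0x1b  0x23  0x3e  0x70  0x2f ]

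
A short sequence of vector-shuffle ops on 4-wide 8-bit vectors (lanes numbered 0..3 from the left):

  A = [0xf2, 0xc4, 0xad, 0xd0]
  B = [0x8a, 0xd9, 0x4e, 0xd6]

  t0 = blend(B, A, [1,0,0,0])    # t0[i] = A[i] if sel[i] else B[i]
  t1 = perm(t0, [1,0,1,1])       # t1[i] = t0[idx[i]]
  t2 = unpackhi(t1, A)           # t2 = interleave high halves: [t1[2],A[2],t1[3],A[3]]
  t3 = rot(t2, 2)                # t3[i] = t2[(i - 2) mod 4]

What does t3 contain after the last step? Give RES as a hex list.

  t0: f2 d9 4e d6
  t1: d9 f2 d9 d9
  t2: d9 ad d9 d0
  t3: d9 d0 d9 ad

RES = [0xd9, 0xd0, 0xd9, 0xad]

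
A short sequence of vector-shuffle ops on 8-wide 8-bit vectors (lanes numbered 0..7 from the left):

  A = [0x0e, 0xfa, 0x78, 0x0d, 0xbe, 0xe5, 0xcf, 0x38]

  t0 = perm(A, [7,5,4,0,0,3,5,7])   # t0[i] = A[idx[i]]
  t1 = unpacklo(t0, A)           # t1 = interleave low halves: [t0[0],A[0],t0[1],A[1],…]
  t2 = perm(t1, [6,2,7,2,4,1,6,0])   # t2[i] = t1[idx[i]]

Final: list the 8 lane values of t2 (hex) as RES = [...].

RES = [0x0e, 0xe5, 0x0d, 0xe5, 0xbe, 0x0e, 0x0e, 0x38]

t0 = [0x38, 0xe5, 0xbe, 0x0e, 0x0e, 0x0d, 0xe5, 0x38]
t1 = [0x38, 0x0e, 0xe5, 0xfa, 0xbe, 0x78, 0x0e, 0x0d]
t2 = [0x0e, 0xe5, 0x0d, 0xe5, 0xbe, 0x0e, 0x0e, 0x38]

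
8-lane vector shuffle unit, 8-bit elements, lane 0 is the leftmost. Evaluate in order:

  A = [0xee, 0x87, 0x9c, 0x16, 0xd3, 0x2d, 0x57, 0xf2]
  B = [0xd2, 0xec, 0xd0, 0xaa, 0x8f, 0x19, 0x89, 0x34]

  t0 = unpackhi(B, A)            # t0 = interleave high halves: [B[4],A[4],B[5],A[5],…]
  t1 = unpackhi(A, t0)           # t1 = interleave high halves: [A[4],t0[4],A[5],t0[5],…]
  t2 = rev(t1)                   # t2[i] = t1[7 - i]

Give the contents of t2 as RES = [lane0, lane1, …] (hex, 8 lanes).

RES = [0xf2, 0xf2, 0x34, 0x57, 0x57, 0x2d, 0x89, 0xd3]

  t0: 8f d3 19 2d 89 57 34 f2
  t1: d3 89 2d 57 57 34 f2 f2
  t2: f2 f2 34 57 57 2d 89 d3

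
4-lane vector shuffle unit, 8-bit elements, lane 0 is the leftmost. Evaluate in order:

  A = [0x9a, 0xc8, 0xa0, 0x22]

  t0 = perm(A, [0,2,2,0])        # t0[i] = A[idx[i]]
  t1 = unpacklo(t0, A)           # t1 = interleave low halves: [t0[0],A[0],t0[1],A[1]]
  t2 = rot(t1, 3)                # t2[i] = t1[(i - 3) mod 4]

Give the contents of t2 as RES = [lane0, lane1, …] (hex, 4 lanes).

RES = [ 0x9a  0xa0  0xc8  0x9a ]

  t0: 9a a0 a0 9a
  t1: 9a 9a a0 c8
  t2: 9a a0 c8 9a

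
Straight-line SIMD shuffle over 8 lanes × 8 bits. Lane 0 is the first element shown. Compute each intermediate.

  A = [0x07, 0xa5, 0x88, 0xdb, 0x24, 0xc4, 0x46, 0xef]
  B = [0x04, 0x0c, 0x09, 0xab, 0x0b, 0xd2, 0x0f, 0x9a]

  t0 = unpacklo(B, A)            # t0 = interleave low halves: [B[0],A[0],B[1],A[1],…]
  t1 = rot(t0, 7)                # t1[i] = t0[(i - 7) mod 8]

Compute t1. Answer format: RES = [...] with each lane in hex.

RES = [ 0x07  0x0c  0xa5  0x09  0x88  0xab  0xdb  0x04 ]

t0 = [0x04, 0x07, 0x0c, 0xa5, 0x09, 0x88, 0xab, 0xdb]
t1 = [0x07, 0x0c, 0xa5, 0x09, 0x88, 0xab, 0xdb, 0x04]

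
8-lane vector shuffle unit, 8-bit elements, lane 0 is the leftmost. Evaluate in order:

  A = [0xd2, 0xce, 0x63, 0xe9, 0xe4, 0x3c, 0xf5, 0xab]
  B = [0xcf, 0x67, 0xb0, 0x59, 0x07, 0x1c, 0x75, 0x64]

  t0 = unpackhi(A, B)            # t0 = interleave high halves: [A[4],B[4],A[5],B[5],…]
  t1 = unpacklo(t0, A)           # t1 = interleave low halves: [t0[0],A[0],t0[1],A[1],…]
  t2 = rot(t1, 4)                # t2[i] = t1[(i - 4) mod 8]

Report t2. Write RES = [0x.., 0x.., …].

RES = [0x3c, 0x63, 0x1c, 0xe9, 0xe4, 0xd2, 0x07, 0xce]

→ t0 |e4|07|3c|1c|f5|75|ab|64|
→ t1 |e4|d2|07|ce|3c|63|1c|e9|
→ t2 |3c|63|1c|e9|e4|d2|07|ce|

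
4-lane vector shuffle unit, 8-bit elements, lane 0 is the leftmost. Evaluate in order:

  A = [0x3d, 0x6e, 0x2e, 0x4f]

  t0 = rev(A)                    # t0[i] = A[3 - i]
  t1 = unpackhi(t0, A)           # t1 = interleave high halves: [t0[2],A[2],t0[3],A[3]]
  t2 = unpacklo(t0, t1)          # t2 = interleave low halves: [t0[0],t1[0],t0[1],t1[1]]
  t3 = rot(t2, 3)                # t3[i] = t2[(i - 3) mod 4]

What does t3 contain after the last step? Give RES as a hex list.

  t0: 4f 2e 6e 3d
  t1: 6e 2e 3d 4f
  t2: 4f 6e 2e 2e
  t3: 6e 2e 2e 4f

RES = [0x6e, 0x2e, 0x2e, 0x4f]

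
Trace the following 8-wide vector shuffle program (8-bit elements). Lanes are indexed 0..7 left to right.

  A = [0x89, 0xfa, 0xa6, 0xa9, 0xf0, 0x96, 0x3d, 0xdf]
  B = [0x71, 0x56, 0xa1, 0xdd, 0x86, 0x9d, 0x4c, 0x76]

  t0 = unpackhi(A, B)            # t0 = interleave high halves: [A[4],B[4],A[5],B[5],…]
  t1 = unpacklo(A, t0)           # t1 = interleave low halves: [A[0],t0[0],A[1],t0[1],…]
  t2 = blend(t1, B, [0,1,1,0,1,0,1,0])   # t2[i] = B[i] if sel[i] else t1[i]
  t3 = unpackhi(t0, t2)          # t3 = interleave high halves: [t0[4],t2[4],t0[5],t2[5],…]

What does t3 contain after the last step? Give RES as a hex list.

RES = [0x3d, 0x86, 0x4c, 0x96, 0xdf, 0x4c, 0x76, 0x9d]

  t0: f0 86 96 9d 3d 4c df 76
  t1: 89 f0 fa 86 a6 96 a9 9d
  t2: 89 56 a1 86 86 96 4c 9d
  t3: 3d 86 4c 96 df 4c 76 9d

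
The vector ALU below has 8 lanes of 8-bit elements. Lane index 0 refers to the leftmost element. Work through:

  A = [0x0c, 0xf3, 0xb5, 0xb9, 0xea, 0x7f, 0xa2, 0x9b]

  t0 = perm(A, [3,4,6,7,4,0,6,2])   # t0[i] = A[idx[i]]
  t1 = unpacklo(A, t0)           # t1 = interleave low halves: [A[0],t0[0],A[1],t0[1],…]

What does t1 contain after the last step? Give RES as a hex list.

→ t0 |b9|ea|a2|9b|ea|0c|a2|b5|
→ t1 |0c|b9|f3|ea|b5|a2|b9|9b|

RES = [ 0x0c  0xb9  0xf3  0xea  0xb5  0xa2  0xb9  0x9b ]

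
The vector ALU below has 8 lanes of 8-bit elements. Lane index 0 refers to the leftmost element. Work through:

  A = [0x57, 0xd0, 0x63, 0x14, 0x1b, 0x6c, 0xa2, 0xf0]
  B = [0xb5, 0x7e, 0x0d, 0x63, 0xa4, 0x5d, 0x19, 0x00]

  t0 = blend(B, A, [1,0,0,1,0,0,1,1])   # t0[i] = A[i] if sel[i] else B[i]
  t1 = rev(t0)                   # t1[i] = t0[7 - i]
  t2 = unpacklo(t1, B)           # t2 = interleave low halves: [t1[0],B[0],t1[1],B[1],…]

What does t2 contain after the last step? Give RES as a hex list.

  t0: 57 7e 0d 14 a4 5d a2 f0
  t1: f0 a2 5d a4 14 0d 7e 57
  t2: f0 b5 a2 7e 5d 0d a4 63

RES = [0xf0, 0xb5, 0xa2, 0x7e, 0x5d, 0x0d, 0xa4, 0x63]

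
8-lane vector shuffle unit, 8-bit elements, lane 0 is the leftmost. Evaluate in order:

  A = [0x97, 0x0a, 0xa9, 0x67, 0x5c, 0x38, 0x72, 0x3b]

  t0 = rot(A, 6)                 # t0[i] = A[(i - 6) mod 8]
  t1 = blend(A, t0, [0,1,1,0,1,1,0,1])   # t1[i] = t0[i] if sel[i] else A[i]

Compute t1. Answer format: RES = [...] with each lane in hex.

  t0: a9 67 5c 38 72 3b 97 0a
  t1: 97 67 5c 67 72 3b 72 0a

RES = [ 0x97  0x67  0x5c  0x67  0x72  0x3b  0x72  0x0a ]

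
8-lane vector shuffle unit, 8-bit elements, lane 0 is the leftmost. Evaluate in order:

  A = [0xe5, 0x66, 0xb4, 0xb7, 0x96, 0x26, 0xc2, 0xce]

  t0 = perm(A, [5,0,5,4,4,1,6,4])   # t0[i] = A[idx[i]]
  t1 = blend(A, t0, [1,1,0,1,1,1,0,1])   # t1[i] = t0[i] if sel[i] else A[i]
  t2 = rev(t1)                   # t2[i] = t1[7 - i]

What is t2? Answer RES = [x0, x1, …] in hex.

t0 = [0x26, 0xe5, 0x26, 0x96, 0x96, 0x66, 0xc2, 0x96]
t1 = [0x26, 0xe5, 0xb4, 0x96, 0x96, 0x66, 0xc2, 0x96]
t2 = [0x96, 0xc2, 0x66, 0x96, 0x96, 0xb4, 0xe5, 0x26]

RES = [0x96, 0xc2, 0x66, 0x96, 0x96, 0xb4, 0xe5, 0x26]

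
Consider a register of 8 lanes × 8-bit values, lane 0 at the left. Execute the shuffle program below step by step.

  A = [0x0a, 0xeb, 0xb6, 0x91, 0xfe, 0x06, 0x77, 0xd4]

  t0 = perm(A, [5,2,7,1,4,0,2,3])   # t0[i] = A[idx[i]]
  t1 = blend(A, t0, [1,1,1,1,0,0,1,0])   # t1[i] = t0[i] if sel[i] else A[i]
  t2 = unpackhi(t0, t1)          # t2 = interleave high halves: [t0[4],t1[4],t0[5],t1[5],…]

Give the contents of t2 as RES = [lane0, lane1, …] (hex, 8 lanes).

t0 = [0x06, 0xb6, 0xd4, 0xeb, 0xfe, 0x0a, 0xb6, 0x91]
t1 = [0x06, 0xb6, 0xd4, 0xeb, 0xfe, 0x06, 0xb6, 0xd4]
t2 = [0xfe, 0xfe, 0x0a, 0x06, 0xb6, 0xb6, 0x91, 0xd4]

RES = [0xfe, 0xfe, 0x0a, 0x06, 0xb6, 0xb6, 0x91, 0xd4]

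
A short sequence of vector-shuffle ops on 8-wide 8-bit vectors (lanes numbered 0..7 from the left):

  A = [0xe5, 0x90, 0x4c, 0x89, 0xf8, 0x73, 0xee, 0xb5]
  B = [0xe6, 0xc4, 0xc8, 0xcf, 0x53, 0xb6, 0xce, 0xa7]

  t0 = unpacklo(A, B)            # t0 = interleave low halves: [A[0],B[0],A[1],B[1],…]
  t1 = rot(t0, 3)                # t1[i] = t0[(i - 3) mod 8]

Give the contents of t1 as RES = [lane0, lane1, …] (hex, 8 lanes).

→ t0 |e5|e6|90|c4|4c|c8|89|cf|
→ t1 |c8|89|cf|e5|e6|90|c4|4c|

RES = [0xc8, 0x89, 0xcf, 0xe5, 0xe6, 0x90, 0xc4, 0x4c]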